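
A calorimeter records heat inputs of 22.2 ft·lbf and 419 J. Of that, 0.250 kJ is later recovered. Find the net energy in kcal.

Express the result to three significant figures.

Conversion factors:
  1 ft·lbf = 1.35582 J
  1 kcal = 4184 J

22.2 ft·lbf × 1.35582 = 30.0992 J
419 J (already J)
0.250 kJ × 1000 = 250 J
Net: 30.0992 + 419 − 250 = 199.099 J
In kcal: 199.099 / 4184 = 0.0475858 kcal

0.0476 kcal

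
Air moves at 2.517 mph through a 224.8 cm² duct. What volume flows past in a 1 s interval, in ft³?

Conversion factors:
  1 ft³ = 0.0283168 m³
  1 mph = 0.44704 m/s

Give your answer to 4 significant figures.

2.517 mph × 0.44704 → 1.1252 m/s
224.8 cm² × 0.0001 → 0.02248 m²
V = v × A × t = 1.1252 m/s × 0.02248 m² × 1 s = 0.0252945 m³
0.0252945 m³ ÷ (0.0283168 m³/ft³) = 0.893268 ft³

0.8933 ft³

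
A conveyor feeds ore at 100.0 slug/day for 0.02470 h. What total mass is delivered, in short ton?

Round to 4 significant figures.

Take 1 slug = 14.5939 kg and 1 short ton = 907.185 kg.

0.001656 short ton

100.0 slug/day → 0.0168911 kg/s
0.02470 h → 88.92 s
m = ṁ × t = 0.0168911 × 88.92 = 1.50196 kg
In short ton: 1.50196 / 907.185 = 0.00165563 short ton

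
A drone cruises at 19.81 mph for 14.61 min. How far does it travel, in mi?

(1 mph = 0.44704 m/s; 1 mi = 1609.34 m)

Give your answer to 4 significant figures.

19.81 mph × 0.44704 → 8.85586 m/s
14.61 min × 60 → 876.6 s
d = v × t = 8.85586 m/s × 876.6 s = 7763.05 m
7763.05 m ÷ (1609.34 m/mi) = 4.82375 mi

4.824 mi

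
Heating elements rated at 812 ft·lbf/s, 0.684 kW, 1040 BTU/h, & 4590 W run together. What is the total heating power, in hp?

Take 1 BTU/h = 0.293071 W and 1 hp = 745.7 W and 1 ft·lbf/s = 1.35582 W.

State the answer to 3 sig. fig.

812 ft·lbf/s × 1.35582 = 1100.93 W
0.684 kW × 1000 = 684 W
1040 BTU/h × 0.293071 = 304.794 W
4590 W (already W)
Sum: 1100.93 + 684 + 304.794 + 4590 = 6679.72 W
In hp: 6679.72 / 745.7 = 8.95765 hp

8.96 hp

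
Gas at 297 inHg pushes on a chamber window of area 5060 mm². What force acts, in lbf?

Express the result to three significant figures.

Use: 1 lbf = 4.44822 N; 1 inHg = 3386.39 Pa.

1140 lbf

297 inHg × 3386.39 → 1.00576×10⁶ Pa
5060 mm² × 10⁻⁶ → 0.00506 m²
F = P × A = 1.00576×10⁶ Pa × 0.00506 m² = 5089.15 N
5089.15 N ÷ (4.44822 N/lbf) = 1144.09 lbf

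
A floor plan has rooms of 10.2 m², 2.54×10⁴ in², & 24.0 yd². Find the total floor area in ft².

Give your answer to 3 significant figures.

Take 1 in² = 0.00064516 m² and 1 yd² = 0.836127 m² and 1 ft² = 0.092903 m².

502 ft²

10.2 m² (already m²)
2.54×10⁴ in² × 0.00064516 = 16.3871 m²
24.0 yd² × 0.836127 = 20.067 m²
Combined: 10.2 + 16.3871 + 20.067 = 46.6541 m²
In ft²: 46.6541 / 0.092903 = 502.181 ft²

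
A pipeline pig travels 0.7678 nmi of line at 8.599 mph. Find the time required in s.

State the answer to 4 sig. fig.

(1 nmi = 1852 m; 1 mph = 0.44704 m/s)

0.7678 nmi × 1852 = 1421.97 m
8.599 mph × 0.44704 = 3.8441 m/s
t = d / v = 1421.97 m / 3.8441 m/s = 369.91 s

369.9 s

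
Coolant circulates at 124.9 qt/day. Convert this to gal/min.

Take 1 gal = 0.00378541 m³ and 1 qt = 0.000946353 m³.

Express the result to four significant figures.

0.02168 gal/min

124.9 qt/day × 0.000946353 m³/qt ÷ 86400 s/day = 1.36805×10⁻⁶ m³/s
1.36805×10⁻⁶ m³/s ÷ 0.00378541 m³/gal × 60 s/min = 0.021684 gal/min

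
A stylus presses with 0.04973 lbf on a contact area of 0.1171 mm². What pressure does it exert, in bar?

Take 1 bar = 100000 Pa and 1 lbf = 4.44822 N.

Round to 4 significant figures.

0.04973 lbf × 4.44822 = 0.22121 N
0.1171 mm² × 10⁻⁶ = 1.171×10⁻⁷ m²
P = F / A = 0.22121 N / 1.171×10⁻⁷ m² = 1.88907×10⁶ Pa
1.88907×10⁶ Pa ÷ (100000 Pa/bar) = 18.8907 bar

18.89 bar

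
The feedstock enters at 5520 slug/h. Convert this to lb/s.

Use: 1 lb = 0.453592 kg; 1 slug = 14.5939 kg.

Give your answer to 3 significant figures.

49.3 lb/s

5520 slug/h × 14.5939 kg/slug ÷ 3600 s/h = 22.3773 kg/s
22.3773 kg/s ÷ 0.453592 kg/lb = 49.3335 lb/s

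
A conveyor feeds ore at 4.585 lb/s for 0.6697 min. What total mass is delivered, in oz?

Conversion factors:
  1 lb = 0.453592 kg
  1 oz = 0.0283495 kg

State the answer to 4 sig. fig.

4.585 lb/s → 2.07972 kg/s
0.6697 min → 40.182 s
m = ṁ × t = 2.07972 × 40.182 = 83.5673 kg
In oz: 83.5673 / 0.0283495 = 2947.75 oz

2948 oz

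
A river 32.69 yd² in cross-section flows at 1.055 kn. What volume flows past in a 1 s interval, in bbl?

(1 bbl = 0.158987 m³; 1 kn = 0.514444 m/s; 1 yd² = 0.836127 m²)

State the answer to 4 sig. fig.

1.055 kn × 0.514444 = 0.542738 m/s
32.69 yd² × 0.836127 = 27.333 m²
V = v × A × t = 0.542738 m/s × 27.333 m² × 1 s = 14.8347 m³
14.8347 m³ ÷ (0.158987 m³/bbl) = 93.3076 bbl

93.31 bbl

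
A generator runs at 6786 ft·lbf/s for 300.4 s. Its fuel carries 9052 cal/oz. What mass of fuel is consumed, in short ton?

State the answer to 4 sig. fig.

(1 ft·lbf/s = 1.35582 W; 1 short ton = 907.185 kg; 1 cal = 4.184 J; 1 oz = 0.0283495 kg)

6786 ft·lbf/s → 9200.59 W
E = P × t = 9200.59 × 300.4 = 2.76386×10⁶ J
9052 cal/oz → 1.33595×10⁶ J/kg
m = E / e_s = 2.76386×10⁶ / 1.33595×10⁶ = 2.06883 kg
In short ton: 2.06883 / 907.185 = 0.00228049 short ton

0.002280 short ton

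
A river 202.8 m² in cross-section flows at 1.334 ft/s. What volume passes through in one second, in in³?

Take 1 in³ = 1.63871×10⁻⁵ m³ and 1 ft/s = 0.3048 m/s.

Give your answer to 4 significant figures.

5.032×10⁶ in³

1.334 ft/s × 0.3048 = 0.406603 m/s
V = v × A × t = 0.406603 m/s × 202.8 m² × 1 s = 82.4591 m³
82.4591 m³ ÷ (1.63871×10⁻⁵ m³/in³) = 5.03195×10⁶ in³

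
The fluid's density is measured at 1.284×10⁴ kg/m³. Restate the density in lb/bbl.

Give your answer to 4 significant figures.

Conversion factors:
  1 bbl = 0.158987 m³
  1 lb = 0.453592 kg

1.284×10⁴ kg/m³ is already 12840 kg/m³
12840 kg/m³ ÷ 0.453592 kg/lb × 0.158987 m³/bbl = 4500.51 lb/bbl

4501 lb/bbl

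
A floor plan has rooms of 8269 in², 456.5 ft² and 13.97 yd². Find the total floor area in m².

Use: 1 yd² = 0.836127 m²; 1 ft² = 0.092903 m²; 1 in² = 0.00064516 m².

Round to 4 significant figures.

59.43 m²

8269 in² × 0.00064516 → 5.33483 m²
456.5 ft² × 0.092903 → 42.4102 m²
13.97 yd² × 0.836127 → 11.6807 m²
Sum: 5.33483 + 42.4102 + 11.6807 = 59.4257 m²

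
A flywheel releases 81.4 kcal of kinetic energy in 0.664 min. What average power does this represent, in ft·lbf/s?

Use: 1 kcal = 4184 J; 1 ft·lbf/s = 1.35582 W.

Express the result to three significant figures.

81.4 kcal × 4184 = 340578 J
0.664 min × 60 = 39.84 s
P = E / t = 340578 J / 39.84 s = 8548.64 W
8548.64 W ÷ (1.35582 W/ft·lbf/s) = 6305.14 ft·lbf/s

6310 ft·lbf/s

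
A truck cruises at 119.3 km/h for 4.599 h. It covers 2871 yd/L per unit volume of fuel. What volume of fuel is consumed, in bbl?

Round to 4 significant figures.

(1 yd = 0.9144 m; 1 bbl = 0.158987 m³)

119.3 km/h → 33.1389 m/s
4.599 h → 16556.4 s
d = v × t = 33.1389 × 16556.4 = 548661 m
2871 yd/L → 2.62524×10⁶ m/m³
V = d / (distance per unit fuel) = 548661 / 2.62524×10⁶ = 0.208995 m³
In bbl: 0.208995 / 0.158987 = 1.31454 bbl

1.315 bbl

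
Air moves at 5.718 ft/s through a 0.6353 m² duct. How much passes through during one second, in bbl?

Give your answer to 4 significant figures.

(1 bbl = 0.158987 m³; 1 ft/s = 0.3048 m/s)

5.718 ft/s × 0.3048 = 1.74285 m/s
V = v × A × t = 1.74285 m/s × 0.6353 m² × 1 s = 1.10723 m³
1.10723 m³ ÷ (0.158987 m³/bbl) = 6.96428 bbl

6.964 bbl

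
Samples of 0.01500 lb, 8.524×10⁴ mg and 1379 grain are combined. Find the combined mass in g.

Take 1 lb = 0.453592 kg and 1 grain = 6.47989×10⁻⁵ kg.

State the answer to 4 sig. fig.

181.4 g

0.01500 lb × 0.453592 = 0.00680388 kg
8.524×10⁴ mg × 10⁻⁶ = 0.08524 kg
1379 grain × 6.47989×10⁻⁵ = 0.0893577 kg
Sum: 0.00680388 + 0.08524 + 0.0893577 = 0.181402 kg
In g: 0.181402 / 0.001 = 181.402 g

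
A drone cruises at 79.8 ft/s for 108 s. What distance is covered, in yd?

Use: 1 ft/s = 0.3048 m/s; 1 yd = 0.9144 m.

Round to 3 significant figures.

79.8 ft/s × 0.3048 = 24.323 m/s
d = v × t = 24.323 m/s × 108 s = 2626.88 m
2626.88 m ÷ (0.9144 m/yd) = 2872.79 yd

2870 yd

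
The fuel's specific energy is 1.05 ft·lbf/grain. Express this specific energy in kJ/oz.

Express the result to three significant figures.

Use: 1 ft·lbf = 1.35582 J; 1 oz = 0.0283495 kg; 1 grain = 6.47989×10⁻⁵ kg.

1.05 ft·lbf/grain × 1.35582 J/ft·lbf ÷ 6.47989×10⁻⁵ kg/grain = 21969.7 J/kg
21969.7 J/kg ÷ 1000 J/kJ × 0.0283495 kg/oz = 0.62283 kJ/oz

0.623 kJ/oz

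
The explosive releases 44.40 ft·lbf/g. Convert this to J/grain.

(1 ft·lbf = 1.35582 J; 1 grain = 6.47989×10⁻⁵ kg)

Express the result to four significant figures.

3.901 J/grain

44.40 ft·lbf/g × 1.35582 J/ft·lbf ÷ 0.001 kg/g = 60198.4 J/kg
60198.4 J/kg × 6.47989×10⁻⁵ kg/grain = 3.90079 J/grain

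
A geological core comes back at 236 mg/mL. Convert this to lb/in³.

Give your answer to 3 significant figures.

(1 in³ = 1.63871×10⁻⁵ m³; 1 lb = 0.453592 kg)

236 mg/mL × 10⁻⁶ kg/mg ÷ 10⁻⁶ m³/mL = 236 kg/m³
236 kg/m³ ÷ 0.453592 kg/lb × 1.63871×10⁻⁵ m³/in³ = 0.00852607 lb/in³

0.00853 lb/in³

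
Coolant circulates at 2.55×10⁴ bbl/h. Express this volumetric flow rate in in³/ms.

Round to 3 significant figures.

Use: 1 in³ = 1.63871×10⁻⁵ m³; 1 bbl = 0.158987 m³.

2.55×10⁴ bbl/h × 0.158987 m³/bbl ÷ 3600 s/h = 1.12616 m³/s
1.12616 m³/s ÷ 1.63871×10⁻⁵ m³/in³ × 0.001 s/ms = 68.7223 in³/ms

68.7 in³/ms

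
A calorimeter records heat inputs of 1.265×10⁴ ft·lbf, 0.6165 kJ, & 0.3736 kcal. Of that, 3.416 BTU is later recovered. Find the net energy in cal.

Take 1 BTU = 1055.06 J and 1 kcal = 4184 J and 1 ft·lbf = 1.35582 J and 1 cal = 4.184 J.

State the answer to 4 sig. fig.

1.265×10⁴ ft·lbf × 1.35582 = 17151.1 J
0.6165 kJ × 1000 = 616.5 J
0.3736 kcal × 4184 = 1563.14 J
3.416 BTU × 1055.06 = 3604.08 J
Net: 17151.1 + 616.5 + 1563.14 − 3604.08 = 15726.7 J
In cal: 15726.7 / 4.184 = 3758.77 cal

3759 cal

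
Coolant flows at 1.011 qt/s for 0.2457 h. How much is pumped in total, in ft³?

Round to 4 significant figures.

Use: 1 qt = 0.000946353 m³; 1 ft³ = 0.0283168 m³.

29.89 ft³

1.011 qt/s → 9.56763×10⁻⁴ m³/s
0.2457 h → 884.52 s
V = Q × t = 9.56763×10⁻⁴ × 884.52 = 0.846276 m³
In ft³: 0.846276 / 0.0283168 = 29.886 ft³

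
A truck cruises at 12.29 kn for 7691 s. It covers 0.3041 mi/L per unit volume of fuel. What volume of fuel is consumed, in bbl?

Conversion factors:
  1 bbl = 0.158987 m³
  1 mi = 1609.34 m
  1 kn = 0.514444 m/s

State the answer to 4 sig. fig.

0.6250 bbl

12.29 kn → 6.32252 m/s
d = v × t = 6.32252 × 7691 = 48626.5 m
0.3041 mi/L → 489400 m/m³
V = d / (distance per unit fuel) = 48626.5 / 489400 = 0.0993594 m³
In bbl: 0.0993594 / 0.158987 = 0.624953 bbl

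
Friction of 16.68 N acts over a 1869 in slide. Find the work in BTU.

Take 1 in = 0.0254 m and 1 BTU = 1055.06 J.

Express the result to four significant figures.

1869 in × 0.0254 = 47.4726 m
W = F × d = 16.68 N × 47.4726 m = 791.843 J
791.843 J ÷ (1055.06 J/BTU) = 0.750519 BTU

0.7505 BTU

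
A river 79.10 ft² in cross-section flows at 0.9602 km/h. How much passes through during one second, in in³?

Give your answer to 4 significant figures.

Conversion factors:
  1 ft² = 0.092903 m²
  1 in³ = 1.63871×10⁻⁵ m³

0.9602 km/h × (1/3.6) = 0.266722 m/s
79.10 ft² × 0.092903 = 7.34863 m²
V = v × A × t = 0.266722 m/s × 7.34863 m² × 1 s = 1.96004 m³
1.96004 m³ ÷ (1.63871×10⁻⁵ m³/in³) = 119609 in³

1.196×10⁵ in³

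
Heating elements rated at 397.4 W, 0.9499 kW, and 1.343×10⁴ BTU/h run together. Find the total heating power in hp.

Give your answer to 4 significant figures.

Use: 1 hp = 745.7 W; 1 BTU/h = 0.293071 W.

7.085 hp

397.4 W (already W)
0.9499 kW × 1000 = 949.9 W
1.343×10⁴ BTU/h × 0.293071 = 3935.94 W
Sum: 397.4 + 949.9 + 3935.94 = 5283.24 W
In hp: 5283.24 / 745.7 = 7.08494 hp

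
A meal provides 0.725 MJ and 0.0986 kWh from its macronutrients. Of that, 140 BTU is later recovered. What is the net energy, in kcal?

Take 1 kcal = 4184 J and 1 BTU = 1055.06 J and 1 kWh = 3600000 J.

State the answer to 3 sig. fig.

0.725 MJ × 1000000 = 725000 J
0.0986 kWh × 3600000 = 354960 J
140 BTU × 1055.06 = 147708 J
Result: 725000 + 354960 − 147708 = 932252 J
In kcal: 932252 / 4184 = 222.814 kcal

223 kcal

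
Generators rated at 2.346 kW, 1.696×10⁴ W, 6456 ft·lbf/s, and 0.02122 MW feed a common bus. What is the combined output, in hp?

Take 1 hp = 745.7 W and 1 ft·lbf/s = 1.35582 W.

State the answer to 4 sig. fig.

2.346 kW × 1000 = 2346 W
1.696×10⁴ W (already W)
6456 ft·lbf/s × 1.35582 = 8753.17 W
0.02122 MW × 1000000 = 21220 W
Total: 2346 + 16960 + 8753.17 + 21220 = 49279.2 W
In hp: 49279.2 / 745.7 = 66.0845 hp

66.08 hp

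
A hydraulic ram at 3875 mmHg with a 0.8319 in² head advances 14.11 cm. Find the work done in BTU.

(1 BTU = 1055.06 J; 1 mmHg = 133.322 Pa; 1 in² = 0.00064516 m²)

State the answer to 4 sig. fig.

0.03708 BTU

3875 mmHg → 516623 Pa
0.8319 in² → 5.36709×10⁻⁴ m²
F = P × A = 516623 × 5.36709×10⁻⁴ = 277.276 N
14.11 cm → 0.1411 m
W = F × d = 277.276 × 0.1411 = 39.1236 J
In BTU: 39.1236 / 1055.06 = 0.0370819 BTU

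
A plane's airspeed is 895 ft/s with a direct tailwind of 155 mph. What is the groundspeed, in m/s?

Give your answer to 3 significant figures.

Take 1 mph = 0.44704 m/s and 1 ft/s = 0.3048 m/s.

895 ft/s × 0.3048 = 272.796 m/s
155 mph × 0.44704 = 69.2912 m/s
Total: 272.796 + 69.2912 = 342.087 m/s

342 m/s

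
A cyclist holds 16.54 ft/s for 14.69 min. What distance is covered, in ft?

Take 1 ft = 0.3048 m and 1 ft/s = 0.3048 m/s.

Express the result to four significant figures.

16.54 ft/s × 0.3048 = 5.04139 m/s
14.69 min × 60 = 881.4 s
d = v × t = 5.04139 m/s × 881.4 s = 4443.48 m
4443.48 m ÷ (0.3048 m/ft) = 14578.3 ft

1.458×10⁴ ft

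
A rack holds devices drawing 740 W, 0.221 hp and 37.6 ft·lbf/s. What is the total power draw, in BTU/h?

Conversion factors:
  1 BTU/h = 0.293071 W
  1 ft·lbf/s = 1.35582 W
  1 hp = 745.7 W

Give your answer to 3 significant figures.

740 W (already W)
0.221 hp × 745.7 → 164.8 W
37.6 ft·lbf/s × 1.35582 → 50.9788 W
Sum: 740 + 164.8 + 50.9788 = 955.779 W
In BTU/h: 955.779 / 0.293071 = 3261.25 BTU/h

3260 BTU/h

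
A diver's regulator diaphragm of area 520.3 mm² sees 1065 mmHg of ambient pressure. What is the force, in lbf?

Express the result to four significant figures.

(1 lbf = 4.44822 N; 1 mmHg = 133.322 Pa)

1065 mmHg × 133.322 = 141988 Pa
520.3 mm² × 10⁻⁶ = 5.203×10⁻⁴ m²
F = P × A = 141988 Pa × 5.203×10⁻⁴ m² = 73.8764 N
73.8764 N ÷ (4.44822 N/lbf) = 16.6081 lbf

16.61 lbf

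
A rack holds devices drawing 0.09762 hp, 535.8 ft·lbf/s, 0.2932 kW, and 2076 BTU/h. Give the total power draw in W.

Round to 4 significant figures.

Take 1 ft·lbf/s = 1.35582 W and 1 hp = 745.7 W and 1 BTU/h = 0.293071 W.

1701 W

0.09762 hp × 745.7 = 72.7952 W
535.8 ft·lbf/s × 1.35582 = 726.448 W
0.2932 kW × 1000 = 293.2 W
2076 BTU/h × 0.293071 = 608.415 W
Total: 72.7952 + 726.448 + 293.2 + 608.415 = 1700.86 W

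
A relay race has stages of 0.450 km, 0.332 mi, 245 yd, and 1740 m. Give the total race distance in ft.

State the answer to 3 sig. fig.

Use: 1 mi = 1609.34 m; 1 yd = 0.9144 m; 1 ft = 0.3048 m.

9670 ft

0.450 km × 1000 → 450 m
0.332 mi × 1609.34 → 534.301 m
245 yd × 0.9144 → 224.028 m
1740 m (already m)
Total: 450 + 534.301 + 224.028 + 1740 = 2948.33 m
In ft: 2948.33 / 0.3048 = 9673 ft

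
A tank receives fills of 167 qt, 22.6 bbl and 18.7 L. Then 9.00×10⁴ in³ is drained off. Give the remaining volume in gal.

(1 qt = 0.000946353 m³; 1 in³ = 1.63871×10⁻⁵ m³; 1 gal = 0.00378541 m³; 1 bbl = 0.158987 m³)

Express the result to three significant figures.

606 gal

167 qt × 0.000946353 = 0.158041 m³
22.6 bbl × 0.158987 = 3.59311 m³
18.7 L × 0.001 = 0.0187 m³
9.00×10⁴ in³ × 1.63871×10⁻⁵ = 1.47484 m³
Result: 0.158041 + 3.59311 + 0.0187 − 1.47484 = 2.29501 m³
In gal: 2.29501 / 0.00378541 = 606.278 gal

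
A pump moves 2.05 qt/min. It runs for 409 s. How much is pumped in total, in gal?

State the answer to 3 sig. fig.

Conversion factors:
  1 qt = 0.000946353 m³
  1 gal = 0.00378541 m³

3.49 gal

2.05 qt/min → 3.23337×10⁻⁵ m³/s
V = Q × t = 3.23337×10⁻⁵ × 409 = 0.0132245 m³
In gal: 0.0132245 / 0.00378541 = 3.49354 gal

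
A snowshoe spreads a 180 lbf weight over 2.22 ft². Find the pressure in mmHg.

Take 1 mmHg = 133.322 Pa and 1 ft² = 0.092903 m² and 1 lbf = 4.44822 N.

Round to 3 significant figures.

180 lbf × 4.44822 = 800.68 N
2.22 ft² × 0.092903 = 0.206245 m²
P = F / A = 800.68 N / 0.206245 m² = 3882.18 Pa
3882.18 Pa ÷ (133.322 Pa/mmHg) = 29.1188 mmHg

29.1 mmHg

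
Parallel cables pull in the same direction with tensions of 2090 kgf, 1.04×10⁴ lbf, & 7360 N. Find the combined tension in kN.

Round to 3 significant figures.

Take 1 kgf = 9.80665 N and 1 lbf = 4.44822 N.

2090 kgf × 9.80665 = 20495.9 N
1.04×10⁴ lbf × 4.44822 = 46261.5 N
7360 N (already N)
Combined: 20495.9 + 46261.5 + 7360 = 74117.4 N
In kN: 74117.4 / 1000 = 74.1174 kN

74.1 kN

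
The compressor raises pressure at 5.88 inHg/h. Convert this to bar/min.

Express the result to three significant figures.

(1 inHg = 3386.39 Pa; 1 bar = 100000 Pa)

5.88 inHg/h × 3386.39 Pa/inHg ÷ 3600 s/h = 5.5311 Pa/s
5.5311 Pa/s ÷ 100000 Pa/bar × 60 s/min = 0.00331866 bar/min

0.00332 bar/min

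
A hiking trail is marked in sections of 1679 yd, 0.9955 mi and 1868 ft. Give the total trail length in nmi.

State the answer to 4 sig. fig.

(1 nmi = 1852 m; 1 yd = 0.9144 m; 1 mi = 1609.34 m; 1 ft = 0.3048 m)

1679 yd × 0.9144 = 1535.28 m
0.9955 mi × 1609.34 = 1602.1 m
1868 ft × 0.3048 = 569.366 m
Combined: 1535.28 + 1602.1 + 569.366 = 3706.75 m
In nmi: 3706.75 / 1852 = 2.00148 nmi

2.001 nmi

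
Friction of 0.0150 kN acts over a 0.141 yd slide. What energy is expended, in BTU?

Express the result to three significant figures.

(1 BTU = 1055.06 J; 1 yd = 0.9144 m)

0.00183 BTU

0.0150 kN × 1000 → 15 N
0.141 yd × 0.9144 → 0.12893 m
W = F × d = 15 N × 0.12893 m = 1.93395 J
1.93395 J ÷ (1055.06 J/BTU) = 0.00183302 BTU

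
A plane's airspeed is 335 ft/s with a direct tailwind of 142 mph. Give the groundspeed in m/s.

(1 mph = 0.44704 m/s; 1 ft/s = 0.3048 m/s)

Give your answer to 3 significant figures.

335 ft/s × 0.3048 → 102.108 m/s
142 mph × 0.44704 → 63.4797 m/s
Total: 102.108 + 63.4797 = 165.588 m/s

166 m/s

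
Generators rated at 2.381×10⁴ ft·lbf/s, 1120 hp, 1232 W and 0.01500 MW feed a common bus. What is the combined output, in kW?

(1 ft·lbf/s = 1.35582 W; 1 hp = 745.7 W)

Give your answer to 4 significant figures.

2.381×10⁴ ft·lbf/s × 1.35582 → 32282.1 W
1120 hp × 745.7 → 835184 W
1232 W (already W)
0.01500 MW × 1000000 → 15000 W
Sum: 32282.1 + 835184 + 1232 + 15000 = 883698 W
In kW: 883698 / 1000 = 883.698 kW

883.7 kW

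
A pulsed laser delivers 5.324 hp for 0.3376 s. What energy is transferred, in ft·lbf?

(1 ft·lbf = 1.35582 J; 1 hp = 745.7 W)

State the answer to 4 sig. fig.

5.324 hp × 745.7 → 3970.11 W
E = P × t = 3970.11 W × 0.3376 s = 1340.31 J
1340.31 J ÷ (1.35582 J/ft·lbf) = 988.56 ft·lbf

988.6 ft·lbf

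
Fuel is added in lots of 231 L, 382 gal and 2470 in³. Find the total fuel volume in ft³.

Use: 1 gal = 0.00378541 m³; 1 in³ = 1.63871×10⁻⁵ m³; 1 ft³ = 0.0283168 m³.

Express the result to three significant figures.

60.7 ft³

231 L × 0.001 = 0.231 m³
382 gal × 0.00378541 = 1.44603 m³
2470 in³ × 1.63871×10⁻⁵ = 0.0404761 m³
Total: 0.231 + 1.44603 + 0.0404761 = 1.71751 m³
In ft³: 1.71751 / 0.0283168 = 60.6534 ft³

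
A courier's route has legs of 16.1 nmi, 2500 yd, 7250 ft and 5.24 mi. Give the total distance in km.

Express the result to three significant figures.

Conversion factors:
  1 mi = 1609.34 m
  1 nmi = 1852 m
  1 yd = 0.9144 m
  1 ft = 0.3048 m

16.1 nmi × 1852 → 29817.2 m
2500 yd × 0.9144 → 2286 m
7250 ft × 0.3048 → 2209.8 m
5.24 mi × 1609.34 → 8432.94 m
Combined: 29817.2 + 2286 + 2209.8 + 8432.94 = 42745.9 m
In km: 42745.9 / 1000 = 42.7459 km

42.7 km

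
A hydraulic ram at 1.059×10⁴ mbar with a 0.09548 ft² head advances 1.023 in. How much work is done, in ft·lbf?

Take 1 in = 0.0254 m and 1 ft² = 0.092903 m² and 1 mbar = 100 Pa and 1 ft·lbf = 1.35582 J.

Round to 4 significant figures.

180.0 ft·lbf

1.059×10⁴ mbar → 1.059×10⁶ Pa
0.09548 ft² → 0.00887038 m²
F = P × A = 1.059×10⁶ × 0.00887038 = 9393.73 N
1.023 in → 0.0259842 m
W = F × d = 9393.73 × 0.0259842 = 244.089 J
In ft·lbf: 244.089 / 1.35582 = 180.031 ft·lbf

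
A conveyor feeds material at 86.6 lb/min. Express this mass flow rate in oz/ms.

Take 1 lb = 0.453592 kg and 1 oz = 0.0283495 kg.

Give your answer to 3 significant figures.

86.6 lb/min × 0.453592 kg/lb ÷ 60 s/min = 0.654684 kg/s
0.654684 kg/s ÷ 0.0283495 kg/oz × 0.001 s/ms = 0.0230933 oz/ms

0.0231 oz/ms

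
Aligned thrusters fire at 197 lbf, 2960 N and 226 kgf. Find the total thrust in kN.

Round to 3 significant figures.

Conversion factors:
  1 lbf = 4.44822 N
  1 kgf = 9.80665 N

6.05 kN

197 lbf × 4.44822 = 876.299 N
2960 N (already N)
226 kgf × 9.80665 = 2216.3 N
Total: 876.299 + 2960 + 2216.3 = 6052.6 N
In kN: 6052.6 / 1000 = 6.0526 kN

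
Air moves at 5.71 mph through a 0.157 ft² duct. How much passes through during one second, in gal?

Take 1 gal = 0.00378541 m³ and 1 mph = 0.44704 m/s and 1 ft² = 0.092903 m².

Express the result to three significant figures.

9.84 gal

5.71 mph × 0.44704 → 2.5526 m/s
0.157 ft² × 0.092903 → 0.0145858 m²
V = v × A × t = 2.5526 m/s × 0.0145858 m² × 1 s = 0.0372317 m³
0.0372317 m³ ÷ (0.00378541 m³/gal) = 9.83558 gal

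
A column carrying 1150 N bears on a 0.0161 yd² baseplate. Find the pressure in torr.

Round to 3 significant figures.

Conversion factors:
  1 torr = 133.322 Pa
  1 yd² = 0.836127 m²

641 torr

0.0161 yd² × 0.836127 = 0.0134616 m²
P = F / A = 1150 N / 0.0134616 m² = 85428.2 Pa
85428.2 Pa ÷ (133.322 Pa/torr) = 640.766 torr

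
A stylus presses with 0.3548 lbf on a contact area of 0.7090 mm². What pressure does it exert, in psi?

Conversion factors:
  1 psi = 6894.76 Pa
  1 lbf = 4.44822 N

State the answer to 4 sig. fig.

0.3548 lbf × 4.44822 = 1.57823 N
0.7090 mm² × 10⁻⁶ = 7.09×10⁻⁷ m²
P = F / A = 1.57823 N / 7.09×10⁻⁷ m² = 2.22599×10⁶ Pa
2.22599×10⁶ Pa ÷ (6894.76 Pa/psi) = 322.852 psi

322.9 psi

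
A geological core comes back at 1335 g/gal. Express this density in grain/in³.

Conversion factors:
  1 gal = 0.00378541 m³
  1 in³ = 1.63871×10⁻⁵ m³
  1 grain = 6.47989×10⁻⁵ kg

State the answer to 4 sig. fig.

89.19 grain/in³

1335 g/gal × 0.001 kg/g ÷ 0.00378541 m³/gal = 352.67 kg/m³
352.67 kg/m³ ÷ 6.47989×10⁻⁵ kg/grain × 1.63871×10⁻⁵ m³/in³ = 89.1873 grain/in³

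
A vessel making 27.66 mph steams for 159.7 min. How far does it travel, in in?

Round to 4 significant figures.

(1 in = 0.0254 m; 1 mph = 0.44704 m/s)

4.665×10⁶ in

27.66 mph × 0.44704 = 12.3651 m/s
159.7 min × 60 = 9582 s
d = v × t = 12.3651 m/s × 9582 s = 118482 m
118482 m ÷ (0.0254 m/in) = 4.66465×10⁶ in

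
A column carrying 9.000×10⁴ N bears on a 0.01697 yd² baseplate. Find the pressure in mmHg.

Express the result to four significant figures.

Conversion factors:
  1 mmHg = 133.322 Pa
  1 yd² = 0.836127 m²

0.01697 yd² × 0.836127 = 0.0141891 m²
P = F / A = 90000 N / 0.0141891 m² = 6.3429×10⁶ Pa
6.3429×10⁶ Pa ÷ (133.322 Pa/mmHg) = 47575.8 mmHg

4.758×10⁴ mmHg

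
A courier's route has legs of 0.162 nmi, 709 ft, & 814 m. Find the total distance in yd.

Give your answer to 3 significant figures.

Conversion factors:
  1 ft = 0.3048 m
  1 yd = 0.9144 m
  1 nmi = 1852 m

1450 yd

0.162 nmi × 1852 = 300.024 m
709 ft × 0.3048 = 216.103 m
814 m (already m)
Sum: 300.024 + 216.103 + 814 = 1330.13 m
In yd: 1330.13 / 0.9144 = 1454.65 yd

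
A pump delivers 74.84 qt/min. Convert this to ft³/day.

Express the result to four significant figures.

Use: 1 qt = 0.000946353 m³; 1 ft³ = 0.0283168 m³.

74.84 qt/min × 0.000946353 m³/qt ÷ 60 s/min = 0.00118042 m³/s
0.00118042 m³/s ÷ 0.0283168 m³/ft³ × 86400 s/day = 3601.69 ft³/day

3602 ft³/day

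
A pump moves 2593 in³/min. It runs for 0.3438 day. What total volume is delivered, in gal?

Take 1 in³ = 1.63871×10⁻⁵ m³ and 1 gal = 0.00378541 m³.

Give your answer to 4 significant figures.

5557 gal

2593 in³/min → 7.08196×10⁻⁴ m³/s
0.3438 day → 29704.3 s
V = Q × t = 7.08196×10⁻⁴ × 29704.3 = 21.0365 m³
In gal: 21.0365 / 0.00378541 = 5557.26 gal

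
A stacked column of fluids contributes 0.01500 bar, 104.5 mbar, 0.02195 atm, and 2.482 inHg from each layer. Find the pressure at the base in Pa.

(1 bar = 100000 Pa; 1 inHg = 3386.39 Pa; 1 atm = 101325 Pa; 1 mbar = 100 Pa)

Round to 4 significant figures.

2.258×10⁴ Pa

0.01500 bar × 100000 → 1500 Pa
104.5 mbar × 100 → 10450 Pa
0.02195 atm × 101325 → 2224.08 Pa
2.482 inHg × 3386.39 → 8405.02 Pa
Sum: 1500 + 10450 + 2224.08 + 8405.02 = 22579.1 Pa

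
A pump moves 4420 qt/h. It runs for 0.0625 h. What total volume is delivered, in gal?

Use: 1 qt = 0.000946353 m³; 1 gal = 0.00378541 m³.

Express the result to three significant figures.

69.1 gal

4420 qt/h → 0.00116191 m³/s
0.0625 h → 225 s
V = Q × t = 0.00116191 × 225 = 0.26143 m³
In gal: 0.26143 / 0.00378541 = 69.0625 gal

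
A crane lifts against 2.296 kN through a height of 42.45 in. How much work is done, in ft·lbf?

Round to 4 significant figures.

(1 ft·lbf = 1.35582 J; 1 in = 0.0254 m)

1826 ft·lbf

2.296 kN × 1000 → 2296 N
42.45 in × 0.0254 → 1.07823 m
W = F × d = 2296 N × 1.07823 m = 2475.62 J
2475.62 J ÷ (1.35582 J/ft·lbf) = 1825.92 ft·lbf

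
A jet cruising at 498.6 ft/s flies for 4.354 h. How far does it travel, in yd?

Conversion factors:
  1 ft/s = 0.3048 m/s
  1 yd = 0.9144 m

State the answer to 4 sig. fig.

498.6 ft/s × 0.3048 = 151.973 m/s
4.354 h × 3600 = 15674.4 s
d = v × t = 151.973 m/s × 15674.4 s = 2.38209×10⁶ m
2.38209×10⁶ m ÷ (0.9144 m/yd) = 2.60509×10⁶ yd

2.605×10⁶ yd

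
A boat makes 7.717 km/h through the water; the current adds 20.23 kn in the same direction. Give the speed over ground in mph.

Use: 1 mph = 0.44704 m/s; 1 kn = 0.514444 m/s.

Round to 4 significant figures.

28.08 mph

7.717 km/h × (1/3.6) = 2.14361 m/s
20.23 kn × 0.514444 = 10.4072 m/s
Combined: 2.14361 + 10.4072 = 12.5508 m/s
In mph: 12.5508 / 0.44704 = 28.0753 mph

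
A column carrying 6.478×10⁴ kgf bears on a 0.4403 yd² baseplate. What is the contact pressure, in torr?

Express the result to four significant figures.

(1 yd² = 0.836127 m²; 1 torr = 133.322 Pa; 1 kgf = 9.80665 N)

6.478×10⁴ kgf × 9.80665 → 635275 N
0.4403 yd² × 0.836127 → 0.368147 m²
P = F / A = 635275 N / 0.368147 m² = 1.7256×10⁶ Pa
1.7256×10⁶ Pa ÷ (133.322 Pa/torr) = 12943.1 torr

1.294×10⁴ torr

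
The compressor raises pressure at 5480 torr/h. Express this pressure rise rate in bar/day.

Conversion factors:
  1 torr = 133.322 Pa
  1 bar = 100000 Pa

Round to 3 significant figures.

175 bar/day

5480 torr/h × 133.322 Pa/torr ÷ 3600 s/h = 202.946 Pa/s
202.946 Pa/s ÷ 100000 Pa/bar × 86400 s/day = 175.345 bar/day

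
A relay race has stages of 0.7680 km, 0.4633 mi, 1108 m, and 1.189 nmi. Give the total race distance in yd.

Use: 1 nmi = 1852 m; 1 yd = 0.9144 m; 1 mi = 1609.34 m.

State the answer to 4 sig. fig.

0.7680 km × 1000 = 768 m
0.4633 mi × 1609.34 = 745.607 m
1108 m (already m)
1.189 nmi × 1852 = 2202.03 m
Combined: 768 + 745.607 + 1108 + 2202.03 = 4823.64 m
In yd: 4823.64 / 0.9144 = 5275.2 yd

5275 yd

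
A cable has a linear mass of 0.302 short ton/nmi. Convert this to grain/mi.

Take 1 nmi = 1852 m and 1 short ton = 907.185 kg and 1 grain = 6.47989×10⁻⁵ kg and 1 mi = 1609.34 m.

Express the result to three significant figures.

3.67×10⁶ grain/mi

0.302 short ton/nmi × 907.185 kg/short ton ÷ 1852 m/nmi = 0.147932 kg/m
0.147932 kg/m ÷ 6.47989×10⁻⁵ kg/grain × 1609.34 m/mi = 3.67403×10⁶ grain/mi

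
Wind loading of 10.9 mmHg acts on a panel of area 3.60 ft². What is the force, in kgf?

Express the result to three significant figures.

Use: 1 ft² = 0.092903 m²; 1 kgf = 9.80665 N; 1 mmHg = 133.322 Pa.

49.6 kgf

10.9 mmHg × 133.322 → 1453.21 Pa
3.60 ft² × 0.092903 → 0.334451 m²
F = P × A = 1453.21 Pa × 0.334451 m² = 486.028 N
486.028 N ÷ (9.80665 N/kgf) = 49.5611 kgf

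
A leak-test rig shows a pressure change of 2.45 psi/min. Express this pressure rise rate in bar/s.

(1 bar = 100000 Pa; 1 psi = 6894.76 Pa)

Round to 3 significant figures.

0.00282 bar/s

2.45 psi/min × 6894.76 Pa/psi ÷ 60 s/min = 281.536 Pa/s
281.536 Pa/s ÷ 100000 Pa/bar = 0.00281536 bar/s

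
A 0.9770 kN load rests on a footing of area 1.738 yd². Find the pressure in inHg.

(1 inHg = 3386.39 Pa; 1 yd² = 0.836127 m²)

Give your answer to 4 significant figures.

0.1985 inHg

0.9770 kN × 1000 → 977 N
1.738 yd² × 0.836127 → 1.45319 m²
P = F / A = 977 N / 1.45319 m² = 672.314 Pa
672.314 Pa ÷ (3386.39 Pa/inHg) = 0.198534 inHg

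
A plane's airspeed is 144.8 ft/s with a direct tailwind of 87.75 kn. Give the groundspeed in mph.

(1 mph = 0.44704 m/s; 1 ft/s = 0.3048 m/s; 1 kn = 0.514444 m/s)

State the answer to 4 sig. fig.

199.7 mph

144.8 ft/s × 0.3048 → 44.135 m/s
87.75 kn × 0.514444 → 45.1425 m/s
Combined: 44.135 + 45.1425 = 89.2775 m/s
In mph: 89.2775 / 0.44704 = 199.708 mph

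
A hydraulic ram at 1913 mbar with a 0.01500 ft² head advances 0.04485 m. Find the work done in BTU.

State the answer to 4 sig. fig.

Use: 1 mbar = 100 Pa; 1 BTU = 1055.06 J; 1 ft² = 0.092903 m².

0.01133 BTU

1913 mbar → 191300 Pa
0.01500 ft² → 0.00139354 m²
F = P × A = 191300 × 0.00139354 = 266.584 N
W = F × d = 266.584 × 0.04485 = 11.9563 J
In BTU: 11.9563 / 1055.06 = 0.0113323 BTU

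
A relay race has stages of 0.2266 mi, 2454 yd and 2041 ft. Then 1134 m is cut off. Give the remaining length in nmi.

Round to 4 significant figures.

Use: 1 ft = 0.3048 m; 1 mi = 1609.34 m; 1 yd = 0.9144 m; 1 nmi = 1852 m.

0.2266 mi × 1609.34 → 364.676 m
2454 yd × 0.9144 → 2243.94 m
2041 ft × 0.3048 → 622.097 m
1134 m (already m)
Result: 364.676 + 2243.94 + 622.097 − 1134 = 2096.71 m
In nmi: 2096.71 / 1852 = 1.13213 nmi

1.132 nmi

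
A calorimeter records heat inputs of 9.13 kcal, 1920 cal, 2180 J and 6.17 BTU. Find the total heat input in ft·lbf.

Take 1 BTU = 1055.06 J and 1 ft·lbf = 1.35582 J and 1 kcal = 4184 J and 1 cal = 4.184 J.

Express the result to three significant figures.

4.05×10⁴ ft·lbf

9.13 kcal × 4184 = 38199.9 J
1920 cal × 4.184 = 8033.28 J
2180 J (already J)
6.17 BTU × 1055.06 = 6509.72 J
Combined: 38199.9 + 8033.28 + 2180 + 6509.72 = 54922.9 J
In ft·lbf: 54922.9 / 1.35582 = 40509 ft·lbf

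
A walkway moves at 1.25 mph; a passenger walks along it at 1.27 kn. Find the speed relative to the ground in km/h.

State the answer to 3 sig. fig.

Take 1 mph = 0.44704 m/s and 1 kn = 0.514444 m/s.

4.36 km/h

1.25 mph × 0.44704 = 0.5588 m/s
1.27 kn × 0.514444 = 0.653344 m/s
Combined: 0.5588 + 0.653344 = 1.21214 m/s
In km/h: 1.21214 / (1/3.6) = 4.3637 km/h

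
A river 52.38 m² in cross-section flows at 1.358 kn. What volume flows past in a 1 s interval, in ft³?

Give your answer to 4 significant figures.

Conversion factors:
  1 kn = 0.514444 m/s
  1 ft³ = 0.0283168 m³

1292 ft³

1.358 kn × 0.514444 = 0.698615 m/s
V = v × A × t = 0.698615 m/s × 52.38 m² × 1 s = 36.5935 m³
36.5935 m³ ÷ (0.0283168 m³/ft³) = 1292.29 ft³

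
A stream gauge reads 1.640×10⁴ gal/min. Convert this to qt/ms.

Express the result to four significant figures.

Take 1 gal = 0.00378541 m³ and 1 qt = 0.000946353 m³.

1.093 qt/ms

1.640×10⁴ gal/min × 0.00378541 m³/gal ÷ 60 s/min = 1.03468 m³/s
1.03468 m³/s ÷ 0.000946353 m³/qt × 0.001 s/ms = 1.09333 qt/ms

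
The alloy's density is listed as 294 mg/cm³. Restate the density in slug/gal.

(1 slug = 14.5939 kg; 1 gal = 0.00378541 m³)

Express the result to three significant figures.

294 mg/cm³ × 10⁻⁶ kg/mg ÷ 10⁻⁶ m³/cm³ = 294 kg/m³
294 kg/m³ ÷ 14.5939 kg/slug × 0.00378541 m³/gal = 0.0762586 slug/gal

0.0763 slug/gal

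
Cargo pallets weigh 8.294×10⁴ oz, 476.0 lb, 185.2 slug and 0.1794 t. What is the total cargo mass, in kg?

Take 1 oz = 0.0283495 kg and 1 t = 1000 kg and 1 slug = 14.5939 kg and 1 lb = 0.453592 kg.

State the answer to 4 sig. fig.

5449 kg

8.294×10⁴ oz × 0.0283495 = 2351.31 kg
476.0 lb × 0.453592 = 215.91 kg
185.2 slug × 14.5939 = 2702.79 kg
0.1794 t × 1000 = 179.4 kg
Total: 2351.31 + 215.91 + 2702.79 + 179.4 = 5449.41 kg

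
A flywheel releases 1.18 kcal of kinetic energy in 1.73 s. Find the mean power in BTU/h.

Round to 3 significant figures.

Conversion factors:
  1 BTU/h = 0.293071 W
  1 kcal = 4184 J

9740 BTU/h

1.18 kcal × 4184 = 4937.12 J
P = E / t = 4937.12 J / 1.73 s = 2853.83 W
2853.83 W ÷ (0.293071 W/BTU/h) = 9737.67 BTU/h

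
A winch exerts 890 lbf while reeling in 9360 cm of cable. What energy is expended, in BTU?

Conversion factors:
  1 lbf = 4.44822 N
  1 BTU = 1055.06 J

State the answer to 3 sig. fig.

351 BTU

890 lbf × 4.44822 = 3958.92 N
9360 cm × 0.01 = 93.6 m
W = F × d = 3958.92 N × 93.6 m = 370555 J
370555 J ÷ (1055.06 J/BTU) = 351.217 BTU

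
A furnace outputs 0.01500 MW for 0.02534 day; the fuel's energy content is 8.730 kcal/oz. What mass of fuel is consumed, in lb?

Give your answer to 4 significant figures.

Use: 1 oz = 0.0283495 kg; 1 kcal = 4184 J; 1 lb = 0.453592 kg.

56.19 lb

0.01500 MW → 15000 W
0.02534 day → 2189.38 s
E = P × t = 15000 × 2189.38 = 3.28407×10⁷ J
8.730 kcal/oz → 1.28843×10⁶ J/kg
m = E / e_s = 3.28407×10⁷ / 1.28843×10⁶ = 25.4889 kg
In lb: 25.4889 / 0.453592 = 56.1935 lb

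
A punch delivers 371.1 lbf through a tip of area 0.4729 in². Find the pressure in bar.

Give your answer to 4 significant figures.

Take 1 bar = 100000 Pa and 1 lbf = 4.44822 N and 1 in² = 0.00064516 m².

371.1 lbf × 4.44822 → 1650.73 N
0.4729 in² × 0.00064516 → 3.05096×10⁻⁴ m²
P = F / A = 1650.73 N / 3.05096×10⁻⁴ m² = 5.41053×10⁶ Pa
5.41053×10⁶ Pa ÷ (100000 Pa/bar) = 54.1053 bar

54.11 bar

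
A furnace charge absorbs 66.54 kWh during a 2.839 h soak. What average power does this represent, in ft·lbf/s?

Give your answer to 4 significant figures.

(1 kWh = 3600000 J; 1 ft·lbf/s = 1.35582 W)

66.54 kWh × 3600000 → 2.39544×10⁸ J
2.839 h × 3600 → 10220.4 s
P = E / t = 2.39544×10⁸ J / 10220.4 s = 23437.8 W
23437.8 W ÷ (1.35582 W/ft·lbf/s) = 17286.8 ft·lbf/s

1.729×10⁴ ft·lbf/s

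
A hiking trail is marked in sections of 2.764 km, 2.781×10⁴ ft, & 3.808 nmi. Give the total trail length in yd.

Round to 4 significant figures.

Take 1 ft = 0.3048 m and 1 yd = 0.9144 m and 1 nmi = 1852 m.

2.001×10⁴ yd

2.764 km × 1000 → 2764 m
2.781×10⁴ ft × 0.3048 → 8476.49 m
3.808 nmi × 1852 → 7052.42 m
Combined: 2764 + 8476.49 + 7052.42 = 18292.9 m
In yd: 18292.9 / 0.9144 = 20005.4 yd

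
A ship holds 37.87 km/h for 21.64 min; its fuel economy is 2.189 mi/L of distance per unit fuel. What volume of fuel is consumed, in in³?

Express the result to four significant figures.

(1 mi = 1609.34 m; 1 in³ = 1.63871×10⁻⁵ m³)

236.6 in³

37.87 km/h → 10.5194 m/s
21.64 min → 1298.4 s
d = v × t = 10.5194 × 1298.4 = 13658.4 m
2.189 mi/L → 3.52285×10⁶ m/m³
V = d / (distance per unit fuel) = 13658.4 / 3.52285×10⁶ = 0.00387709 m³
In in³: 0.00387709 / 1.63871×10⁻⁵ = 236.594 in³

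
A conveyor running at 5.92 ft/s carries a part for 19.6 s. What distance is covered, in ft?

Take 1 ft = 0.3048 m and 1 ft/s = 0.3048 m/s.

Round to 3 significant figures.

116 ft

5.92 ft/s × 0.3048 → 1.80442 m/s
d = v × t = 1.80442 m/s × 19.6 s = 35.3666 m
35.3666 m ÷ (0.3048 m/ft) = 116.032 ft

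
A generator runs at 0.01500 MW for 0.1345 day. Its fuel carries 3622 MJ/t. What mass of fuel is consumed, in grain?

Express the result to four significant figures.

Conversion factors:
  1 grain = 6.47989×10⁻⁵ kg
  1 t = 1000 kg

7.427×10⁵ grain

0.01500 MW → 15000 W
0.1345 day → 11620.8 s
E = P × t = 15000 × 11620.8 = 1.74312×10⁸ J
3622 MJ/t → 3.622×10⁶ J/kg
m = E / e_s = 1.74312×10⁸ / 3.622×10⁶ = 48.1259 kg
In grain: 48.1259 / 6.47989×10⁻⁵ = 742696 grain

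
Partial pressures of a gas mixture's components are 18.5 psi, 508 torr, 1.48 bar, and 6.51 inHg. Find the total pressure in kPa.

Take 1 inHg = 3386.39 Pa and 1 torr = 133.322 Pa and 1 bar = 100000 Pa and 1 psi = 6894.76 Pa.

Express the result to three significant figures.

365 kPa

18.5 psi × 6894.76 = 127553 Pa
508 torr × 133.322 = 67727.6 Pa
1.48 bar × 100000 = 148000 Pa
6.51 inHg × 3386.39 = 22045.4 Pa
Combined: 127553 + 67727.6 + 148000 + 22045.4 = 365326 Pa
In kPa: 365326 / 1000 = 365.326 kPa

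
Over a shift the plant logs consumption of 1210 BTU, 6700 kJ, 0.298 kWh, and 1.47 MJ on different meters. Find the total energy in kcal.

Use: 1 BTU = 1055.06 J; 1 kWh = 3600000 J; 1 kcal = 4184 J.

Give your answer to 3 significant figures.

2510 kcal

1210 BTU × 1055.06 = 1.27662×10⁶ J
6700 kJ × 1000 = 6.7×10⁶ J
0.298 kWh × 3600000 = 1.0728×10⁶ J
1.47 MJ × 1000000 = 1.47×10⁶ J
Combined: 1.27662×10⁶ + 6.7×10⁶ + 1.0728×10⁶ + 1.47×10⁶ = 1.05194×10⁷ J
In kcal: 1.05194×10⁷ / 4184 = 2514.2 kcal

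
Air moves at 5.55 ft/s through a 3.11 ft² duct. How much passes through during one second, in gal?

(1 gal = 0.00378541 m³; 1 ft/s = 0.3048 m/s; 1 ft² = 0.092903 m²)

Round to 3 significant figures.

5.55 ft/s × 0.3048 = 1.69164 m/s
3.11 ft² × 0.092903 = 0.288928 m²
V = v × A × t = 1.69164 m/s × 0.288928 m² × 1 s = 0.488762 m³
0.488762 m³ ÷ (0.00378541 m³/gal) = 129.117 gal

129 gal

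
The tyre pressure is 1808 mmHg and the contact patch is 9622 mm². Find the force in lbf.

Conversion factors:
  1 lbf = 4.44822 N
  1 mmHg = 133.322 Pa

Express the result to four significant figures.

1808 mmHg × 133.322 = 241046 Pa
9622 mm² × 10⁻⁶ = 0.009622 m²
F = P × A = 241046 Pa × 0.009622 m² = 2319.34 N
2319.34 N ÷ (4.44822 N/lbf) = 521.409 lbf

521.4 lbf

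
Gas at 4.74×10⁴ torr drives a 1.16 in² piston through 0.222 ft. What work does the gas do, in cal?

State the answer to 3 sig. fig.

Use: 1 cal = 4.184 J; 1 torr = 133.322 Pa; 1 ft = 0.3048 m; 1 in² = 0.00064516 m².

76.5 cal

4.74×10⁴ torr → 6.31946×10⁶ Pa
1.16 in² → 7.48386×10⁻⁴ m²
F = P × A = 6.31946×10⁶ × 7.48386×10⁻⁴ = 4729.4 N
0.222 ft → 0.0676656 m
W = F × d = 4729.4 × 0.0676656 = 320.018 J
In cal: 320.018 / 4.184 = 76.4861 cal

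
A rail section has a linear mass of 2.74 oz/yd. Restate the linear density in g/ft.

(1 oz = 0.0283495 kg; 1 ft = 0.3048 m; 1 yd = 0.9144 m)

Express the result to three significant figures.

2.74 oz/yd × 0.0283495 kg/oz ÷ 0.9144 m/yd = 0.0849493 kg/m
0.0849493 kg/m ÷ 0.001 kg/g × 0.3048 m/ft = 25.8925 g/ft

25.9 g/ft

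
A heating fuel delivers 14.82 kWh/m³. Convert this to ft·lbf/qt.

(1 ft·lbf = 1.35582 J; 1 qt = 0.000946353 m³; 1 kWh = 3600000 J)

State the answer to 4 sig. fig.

3.724×10⁴ ft·lbf/qt

14.82 kWh/m³ × 3600000 J/kWh = 5.3352×10⁷ J/m³
5.3352×10⁷ J/m³ ÷ 1.35582 J/ft·lbf × 0.000946353 m³/qt = 37239.3 ft·lbf/qt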